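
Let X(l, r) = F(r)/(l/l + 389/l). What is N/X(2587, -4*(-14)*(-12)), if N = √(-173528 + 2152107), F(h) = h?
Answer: -31*√1978579/18109 ≈ -2.4079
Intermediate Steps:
N = √1978579 ≈ 1406.6
X(l, r) = r/(1 + 389/l) (X(l, r) = r/(l/l + 389/l) = r/(1 + 389/l))
N/X(2587, -4*(-14)*(-12)) = √1978579/((2587*(-4*(-14)*(-12))/(389 + 2587))) = √1978579/((2587*(56*(-12))/2976)) = √1978579/((2587*(-672)*(1/2976))) = √1978579/(-18109/31) = √1978579*(-31/18109) = -31*√1978579/18109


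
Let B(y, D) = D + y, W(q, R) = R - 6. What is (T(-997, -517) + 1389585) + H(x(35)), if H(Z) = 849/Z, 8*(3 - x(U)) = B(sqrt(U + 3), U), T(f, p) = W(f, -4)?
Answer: 115260013/83 + 6792*sqrt(38)/83 ≈ 1.3892e+6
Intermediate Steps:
W(q, R) = -6 + R
T(f, p) = -10 (T(f, p) = -6 - 4 = -10)
x(U) = 3 - U/8 - sqrt(3 + U)/8 (x(U) = 3 - (U + sqrt(U + 3))/8 = 3 - (U + sqrt(3 + U))/8 = 3 + (-U/8 - sqrt(3 + U)/8) = 3 - U/8 - sqrt(3 + U)/8)
(T(-997, -517) + 1389585) + H(x(35)) = (-10 + 1389585) + 849/(3 - 1/8*35 - sqrt(3 + 35)/8) = 1389575 + 849/(3 - 35/8 - sqrt(38)/8) = 1389575 + 849/(-11/8 - sqrt(38)/8)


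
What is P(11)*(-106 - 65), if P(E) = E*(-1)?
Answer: 1881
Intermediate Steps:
P(E) = -E
P(11)*(-106 - 65) = (-1*11)*(-106 - 65) = -11*(-171) = 1881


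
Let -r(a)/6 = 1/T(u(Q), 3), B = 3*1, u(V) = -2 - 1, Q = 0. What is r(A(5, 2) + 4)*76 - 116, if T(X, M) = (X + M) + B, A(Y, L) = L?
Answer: -268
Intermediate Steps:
u(V) = -3
B = 3
T(X, M) = 3 + M + X (T(X, M) = (X + M) + 3 = (M + X) + 3 = 3 + M + X)
r(a) = -2 (r(a) = -6/(3 + 3 - 3) = -6/3 = -6*⅓ = -2)
r(A(5, 2) + 4)*76 - 116 = -2*76 - 116 = -152 - 116 = -268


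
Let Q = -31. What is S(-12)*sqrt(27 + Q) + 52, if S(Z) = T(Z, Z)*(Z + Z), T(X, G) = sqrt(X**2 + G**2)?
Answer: 52 - 576*I*sqrt(2) ≈ 52.0 - 814.59*I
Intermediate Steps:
T(X, G) = sqrt(G**2 + X**2)
S(Z) = 2*Z*sqrt(2)*sqrt(Z**2) (S(Z) = sqrt(Z**2 + Z**2)*(Z + Z) = sqrt(2*Z**2)*(2*Z) = (sqrt(2)*sqrt(Z**2))*(2*Z) = 2*Z*sqrt(2)*sqrt(Z**2))
S(-12)*sqrt(27 + Q) + 52 = (2*(-12)*sqrt(2)*sqrt((-12)**2))*sqrt(27 - 31) + 52 = (2*(-12)*sqrt(2)*sqrt(144))*sqrt(-4) + 52 = (2*(-12)*sqrt(2)*12)*(2*I) + 52 = (-288*sqrt(2))*(2*I) + 52 = -576*I*sqrt(2) + 52 = 52 - 576*I*sqrt(2)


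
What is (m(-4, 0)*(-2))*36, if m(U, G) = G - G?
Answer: 0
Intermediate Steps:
m(U, G) = 0
(m(-4, 0)*(-2))*36 = (0*(-2))*36 = 0*36 = 0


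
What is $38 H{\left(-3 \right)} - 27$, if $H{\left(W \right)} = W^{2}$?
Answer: $315$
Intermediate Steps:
$38 H{\left(-3 \right)} - 27 = 38 \left(-3\right)^{2} - 27 = 38 \cdot 9 - 27 = 342 - 27 = 315$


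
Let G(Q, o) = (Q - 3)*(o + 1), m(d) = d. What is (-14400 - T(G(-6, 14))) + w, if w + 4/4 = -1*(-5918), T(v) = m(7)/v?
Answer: -1145198/135 ≈ -8483.0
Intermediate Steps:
G(Q, o) = (1 + o)*(-3 + Q) (G(Q, o) = (-3 + Q)*(1 + o) = (1 + o)*(-3 + Q))
T(v) = 7/v
w = 5917 (w = -1 - 1*(-5918) = -1 + 5918 = 5917)
(-14400 - T(G(-6, 14))) + w = (-14400 - 7/(-3 - 6 - 3*14 - 6*14)) + 5917 = (-14400 - 7/(-3 - 6 - 42 - 84)) + 5917 = (-14400 - 7/(-135)) + 5917 = (-14400 - 7*(-1)/135) + 5917 = (-14400 - 1*(-7/135)) + 5917 = (-14400 + 7/135) + 5917 = -1943993/135 + 5917 = -1145198/135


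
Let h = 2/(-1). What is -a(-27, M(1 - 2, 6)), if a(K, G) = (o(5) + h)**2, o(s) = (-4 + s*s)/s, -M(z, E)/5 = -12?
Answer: -121/25 ≈ -4.8400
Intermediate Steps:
M(z, E) = 60 (M(z, E) = -5*(-12) = 60)
h = -2 (h = 2*(-1) = -2)
o(s) = (-4 + s**2)/s
a(K, G) = 121/25 (a(K, G) = ((5 - 4/5) - 2)**2 = (21/5 - 2)**2 = (11/5)**2 = 121/25)
-a(-27, M(1 - 2, 6)) = -1*121/25 = -121/25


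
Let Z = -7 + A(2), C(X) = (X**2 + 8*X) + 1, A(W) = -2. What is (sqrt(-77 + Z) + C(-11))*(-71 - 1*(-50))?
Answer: -714 - 21*I*sqrt(86) ≈ -714.0 - 194.75*I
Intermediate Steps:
C(X) = 1 + X**2 + 8*X
Z = -9 (Z = -7 - 2 = -9)
(sqrt(-77 + Z) + C(-11))*(-71 - 1*(-50)) = (sqrt(-77 - 9) + (1 + (-11)**2 + 8*(-11)))*(-71 - 1*(-50)) = (sqrt(-86) + (1 + 121 - 88))*(-71 + 50) = (I*sqrt(86) + 34)*(-21) = (34 + I*sqrt(86))*(-21) = -714 - 21*I*sqrt(86)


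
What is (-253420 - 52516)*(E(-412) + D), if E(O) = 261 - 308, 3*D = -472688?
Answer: 144655412944/3 ≈ 4.8218e+10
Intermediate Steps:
D = -472688/3 (D = (⅓)*(-472688) = -472688/3 ≈ -1.5756e+5)
E(O) = -47
(-253420 - 52516)*(E(-412) + D) = (-253420 - 52516)*(-47 - 472688/3) = -305936*(-472829/3) = 144655412944/3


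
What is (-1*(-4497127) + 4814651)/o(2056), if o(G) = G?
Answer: 4655889/1028 ≈ 4529.1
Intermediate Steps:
(-1*(-4497127) + 4814651)/o(2056) = (-1*(-4497127) + 4814651)/2056 = (4497127 + 4814651)*(1/2056) = 9311778*(1/2056) = 4655889/1028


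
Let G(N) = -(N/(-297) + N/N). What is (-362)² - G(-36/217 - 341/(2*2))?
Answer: 33782950961/257796 ≈ 1.3105e+5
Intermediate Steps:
G(N) = -1 + N/297 (G(N) = -(N*(-1/297) + 1) = -(-N/297 + 1) = -(1 - N/297) = -1 + N/297)
(-362)² - G(-36/217 - 341/(2*2)) = (-362)² - (-1 + (-36/217 - 341/(2*2))/297) = 131044 - (-1 + (-36*1/217 - 341/4)/297) = 131044 - (-1 + (-36/217 - 341*¼)/297) = 131044 - (-1 + (-36/217 - 341/4)/297) = 131044 - (-1 + (1/297)*(-74141/868)) = 131044 - (-1 - 74141/257796) = 131044 - 1*(-331937/257796) = 131044 + 331937/257796 = 33782950961/257796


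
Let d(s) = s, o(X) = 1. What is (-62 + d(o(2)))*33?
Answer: -2013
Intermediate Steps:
(-62 + d(o(2)))*33 = (-62 + 1)*33 = -61*33 = -2013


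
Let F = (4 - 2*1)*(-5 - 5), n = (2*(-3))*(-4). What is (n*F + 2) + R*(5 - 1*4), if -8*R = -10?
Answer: -1907/4 ≈ -476.75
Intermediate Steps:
R = 5/4 (R = -1/8*(-10) = 5/4 ≈ 1.2500)
n = 24 (n = -6*(-4) = 24)
F = -20 (F = (4 - 2)*(-10) = 2*(-10) = -20)
(n*F + 2) + R*(5 - 1*4) = (24*(-20) + 2) + 5*(5 - 1*4)/4 = (-480 + 2) + 5*(5 - 4)/4 = -478 + (5/4)*1 = -478 + 5/4 = -1907/4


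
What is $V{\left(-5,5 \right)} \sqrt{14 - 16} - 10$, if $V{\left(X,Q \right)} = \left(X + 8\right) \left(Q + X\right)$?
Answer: $-10$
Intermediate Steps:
$V{\left(X,Q \right)} = \left(8 + X\right) \left(Q + X\right)$
$V{\left(-5,5 \right)} \sqrt{14 - 16} - 10 = \left(\left(-5\right)^{2} + 8 \cdot 5 + 8 \left(-5\right) + 5 \left(-5\right)\right) \sqrt{14 - 16} - 10 = \left(25 + 40 - 40 - 25\right) \sqrt{-2} + \left(-13 + 3\right) = 0 i \sqrt{2} - 10 = 0 - 10 = -10$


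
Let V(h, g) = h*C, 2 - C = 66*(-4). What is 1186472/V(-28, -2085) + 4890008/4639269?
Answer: -97641821239/617022777 ≈ -158.25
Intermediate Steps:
C = 266 (C = 2 - 66*(-4) = 2 - 1*(-264) = 2 + 264 = 266)
V(h, g) = 266*h (V(h, g) = h*266 = 266*h)
1186472/V(-28, -2085) + 4890008/4639269 = 1186472/((266*(-28))) + 4890008/4639269 = 1186472/(-7448) + 4890008*(1/4639269) = 1186472*(-1/7448) + 4890008/4639269 = -21187/133 + 4890008/4639269 = -97641821239/617022777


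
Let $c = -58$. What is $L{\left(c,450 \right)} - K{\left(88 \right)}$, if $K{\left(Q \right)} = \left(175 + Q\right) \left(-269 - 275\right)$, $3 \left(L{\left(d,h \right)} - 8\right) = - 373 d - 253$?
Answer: $150207$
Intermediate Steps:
$L{\left(d,h \right)} = - \frac{229}{3} - \frac{373 d}{3}$ ($L{\left(d,h \right)} = 8 + \frac{- 373 d - 253}{3} = 8 + \frac{-253 - 373 d}{3} = 8 - \left(\frac{253}{3} + \frac{373 d}{3}\right) = - \frac{229}{3} - \frac{373 d}{3}$)
$K{\left(Q \right)} = -95200 - 544 Q$ ($K{\left(Q \right)} = \left(175 + Q\right) \left(-544\right) = -95200 - 544 Q$)
$L{\left(c,450 \right)} - K{\left(88 \right)} = \left(- \frac{229}{3} - - \frac{21634}{3}\right) - \left(-95200 - 47872\right) = \left(- \frac{229}{3} + \frac{21634}{3}\right) - \left(-95200 - 47872\right) = 7135 - -143072 = 7135 + 143072 = 150207$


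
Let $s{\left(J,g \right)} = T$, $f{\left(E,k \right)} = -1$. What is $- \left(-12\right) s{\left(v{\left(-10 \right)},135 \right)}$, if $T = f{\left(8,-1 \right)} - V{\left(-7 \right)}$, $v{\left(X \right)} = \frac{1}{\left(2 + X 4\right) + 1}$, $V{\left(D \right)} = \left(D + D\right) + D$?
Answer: $240$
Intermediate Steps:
$V{\left(D \right)} = 3 D$ ($V{\left(D \right)} = 2 D + D = 3 D$)
$v{\left(X \right)} = \frac{1}{3 + 4 X}$ ($v{\left(X \right)} = \frac{1}{\left(2 + 4 X\right) + 1} = \frac{1}{3 + 4 X}$)
$T = 20$ ($T = -1 - 3 \left(-7\right) = -1 - -21 = -1 + 21 = 20$)
$s{\left(J,g \right)} = 20$
$- \left(-12\right) s{\left(v{\left(-10 \right)},135 \right)} = - \left(-12\right) 20 = \left(-1\right) \left(-240\right) = 240$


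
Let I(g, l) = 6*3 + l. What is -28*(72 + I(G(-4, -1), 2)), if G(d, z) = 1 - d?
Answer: -2576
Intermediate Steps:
I(g, l) = 18 + l
-28*(72 + I(G(-4, -1), 2)) = -28*(72 + (18 + 2)) = -28*(72 + 20) = -28*92 = -2576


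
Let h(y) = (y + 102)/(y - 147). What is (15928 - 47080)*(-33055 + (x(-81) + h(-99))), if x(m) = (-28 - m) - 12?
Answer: 42166552824/41 ≈ 1.0285e+9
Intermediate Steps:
x(m) = -40 - m
h(y) = (102 + y)/(-147 + y)
(15928 - 47080)*(-33055 + (x(-81) + h(-99))) = (15928 - 47080)*(-33055 + ((-40 - 1*(-81)) + (102 - 99)/(-147 - 99))) = -31152*(-33055 + ((-40 + 81) + 3/(-246))) = -31152*(-33055 + (41 - 1/246*3)) = -31152*(-33055 + (41 - 1/82)) = -31152*(-33055 + 3361/82) = -31152*(-2707149/82) = 42166552824/41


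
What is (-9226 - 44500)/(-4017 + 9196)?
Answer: -53726/5179 ≈ -10.374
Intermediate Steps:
(-9226 - 44500)/(-4017 + 9196) = -53726/5179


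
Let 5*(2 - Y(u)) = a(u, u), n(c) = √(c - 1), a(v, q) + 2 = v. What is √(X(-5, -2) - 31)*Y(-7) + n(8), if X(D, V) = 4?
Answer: √7 + 57*I*√3/5 ≈ 2.6458 + 19.745*I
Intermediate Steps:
a(v, q) = -2 + v
n(c) = √(-1 + c)
Y(u) = 12/5 - u/5 (Y(u) = 2 - (-2 + u)/5 = 2 + (⅖ - u/5) = 12/5 - u/5)
√(X(-5, -2) - 31)*Y(-7) + n(8) = √(4 - 31)*(12/5 - ⅕*(-7)) + √(-1 + 8) = √(-27)*(12/5 + 7/5) + √7 = (3*I*√3)*(19/5) + √7 = 57*I*√3/5 + √7 = √7 + 57*I*√3/5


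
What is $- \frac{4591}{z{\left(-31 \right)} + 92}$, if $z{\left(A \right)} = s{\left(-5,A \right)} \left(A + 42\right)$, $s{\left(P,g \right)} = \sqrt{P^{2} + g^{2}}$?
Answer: $\frac{211186}{55421} - \frac{50501 \sqrt{986}}{110842} \approx -10.496$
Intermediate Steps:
$z{\left(A \right)} = \sqrt{25 + A^{2}} \left(42 + A\right)$ ($z{\left(A \right)} = \sqrt{\left(-5\right)^{2} + A^{2}} \left(A + 42\right) = \sqrt{25 + A^{2}} \left(42 + A\right)$)
$- \frac{4591}{z{\left(-31 \right)} + 92} = - \frac{4591}{\sqrt{25 + \left(-31\right)^{2}} \left(42 - 31\right) + 92} = - \frac{4591}{\sqrt{25 + 961} \cdot 11 + 92} = - \frac{4591}{\sqrt{986} \cdot 11 + 92} = - \frac{4591}{11 \sqrt{986} + 92} = - \frac{4591}{92 + 11 \sqrt{986}}$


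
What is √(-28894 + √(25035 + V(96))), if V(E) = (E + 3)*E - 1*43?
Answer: √(-28894 + 56*√11) ≈ 169.44*I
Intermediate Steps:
V(E) = -43 + E*(3 + E) (V(E) = (3 + E)*E - 43 = E*(3 + E) - 43 = -43 + E*(3 + E))
√(-28894 + √(25035 + V(96))) = √(-28894 + √(25035 + (-43 + 96² + 3*96))) = √(-28894 + √(25035 + (-43 + 9216 + 288))) = √(-28894 + √(25035 + 9461)) = √(-28894 + √34496) = √(-28894 + 56*√11)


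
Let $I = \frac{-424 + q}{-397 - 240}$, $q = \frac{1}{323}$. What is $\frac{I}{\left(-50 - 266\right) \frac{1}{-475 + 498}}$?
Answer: $- \frac{3149873}{65017316} \approx -0.048447$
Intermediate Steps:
$q = \frac{1}{323} \approx 0.003096$
$I = \frac{136951}{205751}$ ($I = \frac{-424 + \frac{1}{323}}{-397 - 240} = - \frac{136951}{323 \left(-637\right)} = \left(- \frac{136951}{323}\right) \left(- \frac{1}{637}\right) = \frac{136951}{205751} \approx 0.66562$)
$\frac{I}{\left(-50 - 266\right) \frac{1}{-475 + 498}} = \frac{136951}{205751 \frac{-50 - 266}{-475 + 498}} = \frac{136951}{205751 \left(- \frac{316}{23}\right)} = \frac{136951}{205751} \left(- \frac{23}{316}\right) = - \frac{3149873}{65017316}$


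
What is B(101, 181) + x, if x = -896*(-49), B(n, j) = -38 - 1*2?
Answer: 43864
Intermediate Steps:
B(n, j) = -40 (B(n, j) = -38 - 2 = -40)
x = 43904
B(101, 181) + x = -40 + 43904 = 43864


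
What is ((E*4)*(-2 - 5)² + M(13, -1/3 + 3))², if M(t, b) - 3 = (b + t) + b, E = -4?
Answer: 5234944/9 ≈ 5.8166e+5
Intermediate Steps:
M(t, b) = 3 + t + 2*b (M(t, b) = 3 + ((b + t) + b) = 3 + (t + 2*b) = 3 + t + 2*b)
((E*4)*(-2 - 5)² + M(13, -1/3 + 3))² = ((-4*4)*(-2 - 5)² + (3 + 13 + 2*(-1/3 + 3)))² = (-16*(-7)² + (3 + 13 + 2*(-1*⅓ + 3)))² = (-16*49 + (3 + 13 + 2*(-⅓ + 3)))² = (-784 + (3 + 13 + 2*(8/3)))² = (-784 + (3 + 13 + 16/3))² = (-784 + 64/3)² = (-2288/3)² = 5234944/9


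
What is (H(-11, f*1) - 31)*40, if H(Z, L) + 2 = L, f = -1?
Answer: -1360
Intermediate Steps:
H(Z, L) = -2 + L
(H(-11, f*1) - 31)*40 = ((-2 - 1*1) - 31)*40 = ((-2 - 1) - 31)*40 = (-3 - 31)*40 = -34*40 = -1360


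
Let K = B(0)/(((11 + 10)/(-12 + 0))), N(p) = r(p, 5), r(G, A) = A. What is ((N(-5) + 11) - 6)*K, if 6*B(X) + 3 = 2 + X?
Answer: 20/21 ≈ 0.95238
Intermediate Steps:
B(X) = -1/6 + X/6 (B(X) = -1/2 + (2 + X)/6 = -1/2 + (1/3 + X/6) = -1/6 + X/6)
N(p) = 5
K = 2/21 (K = (-1/6 + (1/6)*0)/(((11 + 10)/(-12 + 0))) = (-1/6 + 0)/((21/(-12))) = -1/(6*(21*(-1/12))) = -1/(6*(-7/4)) = -1/6*(-4/7) = 2/21 ≈ 0.095238)
((N(-5) + 11) - 6)*K = ((5 + 11) - 6)*(2/21) = (16 - 6)*(2/21) = 10*(2/21) = 20/21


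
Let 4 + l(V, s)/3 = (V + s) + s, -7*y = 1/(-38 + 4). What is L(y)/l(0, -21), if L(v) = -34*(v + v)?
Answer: 1/483 ≈ 0.0020704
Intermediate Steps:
y = 1/238 (y = -1/(7*(-38 + 4)) = -⅐/(-34) = -⅐*(-1/34) = 1/238 ≈ 0.0042017)
L(v) = -68*v
l(V, s) = -12 + 3*V + 6*s (l(V, s) = -12 + 3*((V + s) + s) = -12 + 3*(V + 2*s) = -12 + (3*V + 6*s) = -12 + 3*V + 6*s)
L(y)/l(0, -21) = (-68*1/238)/(-12 + 3*0 + 6*(-21)) = -2/(7*(-12 + 0 - 126)) = -2/7/(-138) = -2/7*(-1/138) = 1/483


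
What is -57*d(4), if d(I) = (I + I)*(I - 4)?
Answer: 0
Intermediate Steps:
d(I) = 2*I*(-4 + I) (d(I) = (2*I)*(-4 + I) = 2*I*(-4 + I))
-57*d(4) = -114*4*(-4 + 4) = -114*4*0 = -57*0 = 0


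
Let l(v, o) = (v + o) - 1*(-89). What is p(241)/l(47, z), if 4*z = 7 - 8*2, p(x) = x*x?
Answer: 232324/535 ≈ 434.25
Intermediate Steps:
p(x) = x²
z = -9/4 (z = (7 - 8*2)/4 = (7 - 16)/4 = (¼)*(-9) = -9/4 ≈ -2.2500)
l(v, o) = 89 + o + v (l(v, o) = (o + v) + 89 = 89 + o + v)
p(241)/l(47, z) = 241²/(89 - 9/4 + 47) = 58081/(535/4) = 58081*(4/535) = 232324/535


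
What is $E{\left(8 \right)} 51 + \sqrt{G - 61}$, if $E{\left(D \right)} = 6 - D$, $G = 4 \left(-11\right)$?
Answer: $-102 + i \sqrt{105} \approx -102.0 + 10.247 i$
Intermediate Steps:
$G = -44$
$E{\left(8 \right)} 51 + \sqrt{G - 61} = \left(6 - 8\right) 51 + \sqrt{-44 - 61} = \left(6 - 8\right) 51 + \sqrt{-105} = \left(-2\right) 51 + i \sqrt{105} = -102 + i \sqrt{105}$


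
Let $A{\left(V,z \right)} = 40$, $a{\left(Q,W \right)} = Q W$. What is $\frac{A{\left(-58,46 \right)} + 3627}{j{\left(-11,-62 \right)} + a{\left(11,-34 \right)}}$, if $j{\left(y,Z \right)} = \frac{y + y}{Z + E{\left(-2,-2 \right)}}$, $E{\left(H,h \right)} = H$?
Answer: $- \frac{117344}{11957} \approx -9.8138$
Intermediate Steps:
$j{\left(y,Z \right)} = \frac{2 y}{-2 + Z}$ ($j{\left(y,Z \right)} = \frac{y + y}{Z - 2} = \frac{2 y}{-2 + Z}$)
$\frac{A{\left(-58,46 \right)} + 3627}{j{\left(-11,-62 \right)} + a{\left(11,-34 \right)}} = \frac{40 + 3627}{2 \left(-11\right) \frac{1}{-2 - 62} + 11 \left(-34\right)} = \frac{3667}{2 \left(-11\right) \frac{1}{-64} - 374} = \frac{3667}{2 \left(-11\right) \left(- \frac{1}{64}\right) - 374} = \frac{3667}{\frac{11}{32} - 374} = \frac{3667}{- \frac{11957}{32}} = 3667 \left(- \frac{32}{11957}\right) = - \frac{117344}{11957}$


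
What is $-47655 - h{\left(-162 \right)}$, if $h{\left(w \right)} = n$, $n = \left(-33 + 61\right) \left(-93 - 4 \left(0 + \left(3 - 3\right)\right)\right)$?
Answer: $-45051$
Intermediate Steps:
$n = -2604$ ($n = 28 \left(-93 - 4 \left(0 + \left(3 - 3\right)\right)\right) = 28 \left(-93 - 4 \left(0 + 0\right)\right) = 28 \left(-93 - 0\right) = 28 \left(-93 + 0\right) = 28 \left(-93\right) = -2604$)
$h{\left(w \right)} = -2604$
$-47655 - h{\left(-162 \right)} = -47655 - -2604 = -47655 + 2604 = -45051$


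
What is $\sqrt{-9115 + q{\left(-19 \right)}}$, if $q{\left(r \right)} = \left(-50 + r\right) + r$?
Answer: $i \sqrt{9203} \approx 95.932 i$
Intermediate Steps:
$q{\left(r \right)} = -50 + 2 r$
$\sqrt{-9115 + q{\left(-19 \right)}} = \sqrt{-9115 + \left(-50 + 2 \left(-19\right)\right)} = \sqrt{-9115 - 88} = \sqrt{-9203} = i \sqrt{9203}$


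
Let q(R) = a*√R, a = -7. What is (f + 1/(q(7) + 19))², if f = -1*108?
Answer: 926492/81 - 13475*√7/162 ≈ 11218.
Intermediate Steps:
q(R) = -7*√R
f = -108
(f + 1/(q(7) + 19))² = (-108 + 1/(-7*√7 + 19))² = (-108 + 1/(19 - 7*√7))²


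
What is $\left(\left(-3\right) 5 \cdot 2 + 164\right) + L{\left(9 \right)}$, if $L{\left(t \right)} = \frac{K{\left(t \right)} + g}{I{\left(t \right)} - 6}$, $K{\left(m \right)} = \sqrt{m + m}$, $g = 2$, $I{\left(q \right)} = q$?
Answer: $\frac{404}{3} + \sqrt{2} \approx 136.08$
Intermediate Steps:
$K{\left(m \right)} = \sqrt{2} \sqrt{m}$ ($K{\left(m \right)} = \sqrt{2 m} = \sqrt{2} \sqrt{m}$)
$L{\left(t \right)} = \frac{2 + \sqrt{2} \sqrt{t}}{-6 + t}$ ($L{\left(t \right)} = \frac{\sqrt{2} \sqrt{t} + 2}{t - 6} = \frac{2 + \sqrt{2} \sqrt{t}}{-6 + t}$)
$\left(\left(-3\right) 5 \cdot 2 + 164\right) + L{\left(9 \right)} = \left(\left(-3\right) 5 \cdot 2 + 164\right) + \frac{2 + \sqrt{2} \sqrt{9}}{-6 + 9} = \left(\left(-15\right) 2 + 164\right) + \frac{2 + \sqrt{2} \cdot 3}{3} = \left(-30 + 164\right) + \frac{2 + 3 \sqrt{2}}{3} = 134 + \left(\frac{2}{3} + \sqrt{2}\right) = \frac{404}{3} + \sqrt{2}$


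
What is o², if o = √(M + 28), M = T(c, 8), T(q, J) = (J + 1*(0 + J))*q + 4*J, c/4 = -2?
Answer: -68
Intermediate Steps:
c = -8 (c = 4*(-2) = -8)
T(q, J) = 4*J + 2*J*q (T(q, J) = (J + 1*J)*q + 4*J = (J + J)*q + 4*J = (2*J)*q + 4*J = 2*J*q + 4*J = 4*J + 2*J*q)
M = -96 (M = 2*8*(2 - 8) = 2*8*(-6) = -96)
o = 2*I*√17 (o = √(-96 + 28) = √(-68) = 2*I*√17 ≈ 8.2462*I)
o² = (2*I*√17)² = -68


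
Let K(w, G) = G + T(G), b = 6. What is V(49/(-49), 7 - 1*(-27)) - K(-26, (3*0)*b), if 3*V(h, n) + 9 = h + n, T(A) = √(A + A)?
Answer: 8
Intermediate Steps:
T(A) = √2*√A (T(A) = √(2*A) = √2*√A)
V(h, n) = -3 + h/3 + n/3 (V(h, n) = -3 + (h + n)/3 = -3 + (h/3 + n/3) = -3 + h/3 + n/3)
K(w, G) = G + √2*√G
V(49/(-49), 7 - 1*(-27)) - K(-26, (3*0)*b) = (-3 + (49/(-49))/3 + (7 - 1*(-27))/3) - ((3*0)*6 + √2*√((3*0)*6)) = (-3 + (49*(-1/49))/3 + (7 + 27)/3) - (0*6 + √2*√(0*6)) = (-3 + (⅓)*(-1) + (⅓)*34) - (0 + √2*√0) = (-3 - ⅓ + 34/3) - (0 + √2*0) = 8 - (0 + 0) = 8 - 1*0 = 8 + 0 = 8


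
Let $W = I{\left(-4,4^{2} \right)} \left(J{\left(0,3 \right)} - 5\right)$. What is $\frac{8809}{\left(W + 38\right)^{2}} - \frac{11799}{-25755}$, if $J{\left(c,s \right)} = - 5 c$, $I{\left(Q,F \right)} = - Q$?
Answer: $\frac{76899557}{2781540} \approx 27.646$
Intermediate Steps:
$W = -20$ ($W = \left(-1\right) \left(-4\right) \left(\left(-5\right) 0 - 5\right) = 4 \left(0 - 5\right) = 4 \left(-5\right) = -20$)
$\frac{8809}{\left(W + 38\right)^{2}} - \frac{11799}{-25755} = \frac{8809}{\left(-20 + 38\right)^{2}} - \frac{11799}{-25755} = \frac{8809}{18^{2}} - - \frac{3933}{8585} = \frac{8809}{324} + \frac{3933}{8585} = \frac{76899557}{2781540}$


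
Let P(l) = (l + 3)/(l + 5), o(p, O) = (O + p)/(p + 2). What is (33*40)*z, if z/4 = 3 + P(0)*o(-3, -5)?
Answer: 41184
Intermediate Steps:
o(p, O) = (O + p)/(2 + p)
P(l) = (3 + l)/(5 + l)
z = 156/5 (z = 4*(3 + ((3 + 0)/(5 + 0))*((-5 - 3)/(2 - 3))) = 4*(3 + (3/5)*(-8/(-1))) = 4*(3 + ((1/5)*3)*(-1*(-8))) = 4*(3 + (3/5)*8) = 4*(3 + 24/5) = 4*(39/5) = 156/5 ≈ 31.200)
(33*40)*z = (33*40)*(156/5) = 1320*(156/5) = 41184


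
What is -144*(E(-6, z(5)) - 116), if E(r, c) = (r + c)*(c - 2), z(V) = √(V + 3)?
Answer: 13824 + 2304*√2 ≈ 17082.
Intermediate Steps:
z(V) = √(3 + V)
E(r, c) = (-2 + c)*(c + r) (E(r, c) = (c + r)*(-2 + c) = (-2 + c)*(c + r))
-144*(E(-6, z(5)) - 116) = -144*(((√(3 + 5))² - 2*√(3 + 5) - 2*(-6) + √(3 + 5)*(-6)) - 116) = -144*(((√8)² - 4*√2 + 12 + √8*(-6)) - 116) = -144*(((2*√2)² - 4*√2 + 12 + (2*√2)*(-6)) - 116) = -144*((8 - 4*√2 + 12 - 12*√2) - 116) = -144*((20 - 16*√2) - 116) = -144*(-96 - 16*√2) = 13824 + 2304*√2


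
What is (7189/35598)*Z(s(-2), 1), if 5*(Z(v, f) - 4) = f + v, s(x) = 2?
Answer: 165347/177990 ≈ 0.92897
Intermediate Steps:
Z(v, f) = 4 + f/5 + v/5 (Z(v, f) = 4 + (f + v)/5 = 4 + (f/5 + v/5) = 4 + f/5 + v/5)
(7189/35598)*Z(s(-2), 1) = (7189/35598)*(4 + (⅕)*1 + (⅕)*2) = (7189*(1/35598))*(4 + ⅕ + ⅖) = (7189/35598)*(23/5) = 165347/177990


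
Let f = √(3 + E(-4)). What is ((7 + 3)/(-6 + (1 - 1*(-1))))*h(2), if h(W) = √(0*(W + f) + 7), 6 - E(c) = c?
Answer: -5*√7/2 ≈ -6.6144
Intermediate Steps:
E(c) = 6 - c
f = √13 (f = √(3 + (6 - 1*(-4))) = √(3 + (6 + 4)) = √(3 + 10) = √13 ≈ 3.6056)
h(W) = √7 (h(W) = √(0*(W + √13) + 7) = √(0 + 7) = √7)
((7 + 3)/(-6 + (1 - 1*(-1))))*h(2) = ((7 + 3)/(-6 + (1 - 1*(-1))))*√7 = (10/(-6 + (1 + 1)))*√7 = (10/(-6 + 2))*√7 = (10/(-4))*√7 = (10*(-¼))*√7 = -5*√7/2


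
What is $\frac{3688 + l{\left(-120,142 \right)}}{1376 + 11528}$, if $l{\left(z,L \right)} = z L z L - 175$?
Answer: $\frac{290365113}{12904} \approx 22502.0$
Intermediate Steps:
$l{\left(z,L \right)} = -175 + L^{2} z^{2}$ ($l{\left(z,L \right)} = L z z L - 175 = L z^{2} L - 175 = L^{2} z^{2} - 175 = -175 + L^{2} z^{2}$)
$\frac{3688 + l{\left(-120,142 \right)}}{1376 + 11528} = \frac{3688 - \left(175 - 142^{2} \left(-120\right)^{2}\right)}{1376 + 11528} = \frac{3688 + \left(-175 + 20164 \cdot 14400\right)}{12904} = \left(3688 + \left(-175 + 290361600\right)\right) \frac{1}{12904} = \left(3688 + 290361425\right) \frac{1}{12904} = 290365113 \cdot \frac{1}{12904} = \frac{290365113}{12904}$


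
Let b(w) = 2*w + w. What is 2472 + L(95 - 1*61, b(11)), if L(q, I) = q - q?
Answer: 2472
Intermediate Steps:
b(w) = 3*w
L(q, I) = 0
2472 + L(95 - 1*61, b(11)) = 2472 + 0 = 2472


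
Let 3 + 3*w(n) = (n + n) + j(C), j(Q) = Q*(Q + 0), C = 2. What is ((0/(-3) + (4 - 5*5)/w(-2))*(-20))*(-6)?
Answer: 2520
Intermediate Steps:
j(Q) = Q² (j(Q) = Q*Q = Q²)
w(n) = ⅓ + 2*n/3 (w(n) = -1 + ((n + n) + 2²)/3 = -1 + (2*n + 4)/3 = -1 + (4 + 2*n)/3 = -1 + (4/3 + 2*n/3) = ⅓ + 2*n/3)
((0/(-3) + (4 - 5*5)/w(-2))*(-20))*(-6) = ((0/(-3) + (4 - 5*5)/(⅓ + (⅔)*(-2)))*(-20))*(-6) = ((0*(-⅓) + (4 - 25)/(⅓ - 4/3))*(-20))*(-6) = ((0 - 21/(-1))*(-20))*(-6) = ((0 - 21*(-1))*(-20))*(-6) = ((0 + 21)*(-20))*(-6) = (21*(-20))*(-6) = -420*(-6) = 2520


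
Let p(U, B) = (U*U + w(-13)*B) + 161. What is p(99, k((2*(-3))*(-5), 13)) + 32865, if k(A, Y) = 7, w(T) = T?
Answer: 42736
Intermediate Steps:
p(U, B) = 161 + U**2 - 13*B (p(U, B) = (U*U - 13*B) + 161 = (U**2 - 13*B) + 161 = 161 + U**2 - 13*B)
p(99, k((2*(-3))*(-5), 13)) + 32865 = (161 + 99**2 - 13*7) + 32865 = (161 + 9801 - 91) + 32865 = 9871 + 32865 = 42736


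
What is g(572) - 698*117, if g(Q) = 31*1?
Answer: -81635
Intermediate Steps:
g(Q) = 31
g(572) - 698*117 = 31 - 698*117 = 31 - 81666 = -81635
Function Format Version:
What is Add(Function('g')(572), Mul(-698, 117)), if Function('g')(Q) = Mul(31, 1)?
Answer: -81635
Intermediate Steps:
Function('g')(Q) = 31
Add(Function('g')(572), Mul(-698, 117)) = Add(31, Mul(-698, 117)) = Add(31, -81666) = -81635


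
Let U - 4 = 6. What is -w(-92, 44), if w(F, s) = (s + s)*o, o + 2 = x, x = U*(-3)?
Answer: 2816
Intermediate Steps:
U = 10 (U = 4 + 6 = 10)
x = -30 (x = 10*(-3) = -30)
o = -32 (o = -2 - 30 = -32)
w(F, s) = -64*s (w(F, s) = (s + s)*(-32) = (2*s)*(-32) = -64*s)
-w(-92, 44) = -(-64)*44 = -1*(-2816) = 2816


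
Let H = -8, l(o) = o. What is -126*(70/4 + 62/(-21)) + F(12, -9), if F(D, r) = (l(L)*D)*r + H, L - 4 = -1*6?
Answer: -1625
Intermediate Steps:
L = -2 (L = 4 - 1*6 = 4 - 6 = -2)
F(D, r) = -8 - 2*D*r (F(D, r) = (-2*D)*r - 8 = -2*D*r - 8 = -8 - 2*D*r)
-126*(70/4 + 62/(-21)) + F(12, -9) = -126*(70/4 + 62/(-21)) + (-8 - 2*12*(-9)) = -126*(70*(1/4) + 62*(-1/21)) + (-8 + 216) = -126*(35/2 - 62/21) + 208 = -126*611/42 + 208 = -1833 + 208 = -1625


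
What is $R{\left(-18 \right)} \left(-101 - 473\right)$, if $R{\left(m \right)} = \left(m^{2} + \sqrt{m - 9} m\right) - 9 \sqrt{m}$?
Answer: $-185976 + 15498 i \sqrt{2} + 30996 i \sqrt{3} \approx -1.8598 \cdot 10^{5} + 75604.0 i$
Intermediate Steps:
$R{\left(m \right)} = m^{2} - 9 \sqrt{m} + m \sqrt{-9 + m}$ ($R{\left(m \right)} = \left(m^{2} + \sqrt{-9 + m} m\right) - 9 \sqrt{m} = \left(m^{2} + m \sqrt{-9 + m}\right) - 9 \sqrt{m} = m^{2} - 9 \sqrt{m} + m \sqrt{-9 + m}$)
$R{\left(-18 \right)} \left(-101 - 473\right) = \left(\left(-18\right)^{2} - 9 \sqrt{-18} - 18 \sqrt{-9 - 18}\right) \left(-101 - 473\right) = \left(324 - 9 \cdot 3 i \sqrt{2} - 18 \sqrt{-27}\right) \left(-574\right) = \left(324 - 27 i \sqrt{2} - 18 \cdot 3 i \sqrt{3}\right) \left(-574\right) = \left(324 - 27 i \sqrt{2} - 54 i \sqrt{3}\right) \left(-574\right) = \left(324 - 54 i \sqrt{3} - 27 i \sqrt{2}\right) \left(-574\right) = -185976 + 15498 i \sqrt{2} + 30996 i \sqrt{3}$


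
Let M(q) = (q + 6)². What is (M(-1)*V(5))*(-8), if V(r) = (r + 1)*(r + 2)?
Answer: -8400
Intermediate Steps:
V(r) = (1 + r)*(2 + r)
M(q) = (6 + q)²
(M(-1)*V(5))*(-8) = ((6 - 1)²*(2 + 5² + 3*5))*(-8) = (5²*(2 + 25 + 15))*(-8) = (25*42)*(-8) = 1050*(-8) = -8400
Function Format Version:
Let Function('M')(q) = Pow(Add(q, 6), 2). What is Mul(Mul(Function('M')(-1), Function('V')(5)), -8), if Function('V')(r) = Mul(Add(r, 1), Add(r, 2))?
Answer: -8400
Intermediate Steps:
Function('V')(r) = Mul(Add(1, r), Add(2, r))
Function('M')(q) = Pow(Add(6, q), 2)
Mul(Mul(Function('M')(-1), Function('V')(5)), -8) = Mul(Mul(Pow(Add(6, -1), 2), Add(2, Pow(5, 2), Mul(3, 5))), -8) = Mul(Mul(Pow(5, 2), Add(2, 25, 15)), -8) = Mul(Mul(25, 42), -8) = Mul(1050, -8) = -8400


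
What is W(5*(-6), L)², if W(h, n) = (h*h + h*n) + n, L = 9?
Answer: 408321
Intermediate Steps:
W(h, n) = n + h² + h*n (W(h, n) = (h² + h*n) + n = n + h² + h*n)
W(5*(-6), L)² = (9 + (5*(-6))² + (5*(-6))*9)² = (9 + (-30)² - 30*9)² = (9 + 900 - 270)² = 639² = 408321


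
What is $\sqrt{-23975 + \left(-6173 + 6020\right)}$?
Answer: $8 i \sqrt{377} \approx 155.33 i$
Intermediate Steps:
$\sqrt{-23975 + \left(-6173 + 6020\right)} = \sqrt{-23975 - 153} = \sqrt{-24128} = 8 i \sqrt{377}$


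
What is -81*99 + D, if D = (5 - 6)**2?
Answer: -8018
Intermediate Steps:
D = 1 (D = (-1)**2 = 1)
-81*99 + D = -81*99 + 1 = -8019 + 1 = -8018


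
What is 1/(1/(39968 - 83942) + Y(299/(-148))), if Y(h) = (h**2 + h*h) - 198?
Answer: -240801624/45713067241 ≈ -0.0052677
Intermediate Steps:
Y(h) = -198 + 2*h**2 (Y(h) = (h**2 + h**2) - 198 = 2*h**2 - 198 = -198 + 2*h**2)
1/(1/(39968 - 83942) + Y(299/(-148))) = 1/(1/(39968 - 83942) + (-198 + 2*(299/(-148))**2)) = 1/(1/(-43974) + (-198 + 2*(299*(-1/148))**2)) = 1/(-1/43974 + (-198 + 2*(-299/148)**2)) = 1/(-1/43974 + (-198 + 2*(89401/21904))) = 1/(-1/43974 + (-198 + 89401/10952)) = 1/(-1/43974 - 2079095/10952) = 1/(-45713067241/240801624) = -240801624/45713067241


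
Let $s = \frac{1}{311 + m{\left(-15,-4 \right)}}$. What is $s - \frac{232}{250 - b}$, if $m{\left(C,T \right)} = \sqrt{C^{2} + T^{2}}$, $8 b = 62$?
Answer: $- \frac{29744027}{31163040} - \frac{\sqrt{241}}{96480} \approx -0.95463$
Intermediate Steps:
$b = \frac{31}{4}$ ($b = \frac{1}{8} \cdot 62 = \frac{31}{4} \approx 7.75$)
$s = \frac{1}{311 + \sqrt{241}}$ ($s = \frac{1}{311 + \sqrt{\left(-15\right)^{2} + \left(-4\right)^{2}}} = \frac{1}{311 + \sqrt{225 + 16}} = \frac{1}{311 + \sqrt{241}} \approx 0.0030626$)
$s - \frac{232}{250 - b} = \left(\frac{311}{96480} - \frac{\sqrt{241}}{96480}\right) - \frac{232}{250 - \frac{31}{4}} = \left(\frac{311}{96480} - \frac{\sqrt{241}}{96480}\right) - \frac{232}{\frac{969}{4}} = \left(\frac{311}{96480} - \frac{\sqrt{241}}{96480}\right) - \frac{928}{969} = - \frac{29744027}{31163040} - \frac{\sqrt{241}}{96480}$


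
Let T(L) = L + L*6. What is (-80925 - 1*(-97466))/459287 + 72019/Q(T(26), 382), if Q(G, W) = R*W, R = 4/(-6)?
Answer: -99219534035/350895268 ≈ -282.76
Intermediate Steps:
R = -2/3 (R = 4*(-1/6) = -2/3 ≈ -0.66667)
T(L) = 7*L (T(L) = L + 6*L = 7*L)
Q(G, W) = -2*W/3
(-80925 - 1*(-97466))/459287 + 72019/Q(T(26), 382) = (-80925 - 1*(-97466))/459287 + 72019/((-2/3*382)) = (-80925 + 97466)*(1/459287) + 72019/(-764/3) = 16541*(1/459287) + 72019*(-3/764) = 16541/459287 - 216057/764 = -99219534035/350895268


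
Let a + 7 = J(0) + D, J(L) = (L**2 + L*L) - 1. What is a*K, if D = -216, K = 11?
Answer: -2464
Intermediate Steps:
J(L) = -1 + 2*L**2 (J(L) = (L**2 + L**2) - 1 = 2*L**2 - 1 = -1 + 2*L**2)
a = -224 (a = -7 + ((-1 + 2*0**2) - 216) = -7 + ((-1 + 2*0) - 216) = -7 + ((-1 + 0) - 216) = -7 + (-1 - 216) = -7 - 217 = -224)
a*K = -224*11 = -2464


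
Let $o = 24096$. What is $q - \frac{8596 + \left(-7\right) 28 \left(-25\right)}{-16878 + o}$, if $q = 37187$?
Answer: $\frac{134201135}{3609} \approx 37185.0$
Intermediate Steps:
$q - \frac{8596 + \left(-7\right) 28 \left(-25\right)}{-16878 + o} = 37187 - \frac{8596 + \left(-7\right) 28 \left(-25\right)}{-16878 + 24096} = 37187 - \frac{8596 - -4900}{7218} = 37187 - \left(8596 + 4900\right) \frac{1}{7218} = 37187 - 13496 \cdot \frac{1}{7218} = 37187 - \frac{6748}{3609} = \frac{134201135}{3609}$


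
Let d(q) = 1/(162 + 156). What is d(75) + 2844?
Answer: 904393/318 ≈ 2844.0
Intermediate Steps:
d(q) = 1/318
d(75) + 2844 = 1/318 + 2844 = 904393/318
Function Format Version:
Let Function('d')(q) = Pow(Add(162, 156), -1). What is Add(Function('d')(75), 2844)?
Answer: Rational(904393, 318) ≈ 2844.0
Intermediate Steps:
Function('d')(q) = Rational(1, 318) (Function('d')(q) = Pow(318, -1) = Rational(1, 318))
Add(Function('d')(75), 2844) = Add(Rational(1, 318), 2844) = Rational(904393, 318)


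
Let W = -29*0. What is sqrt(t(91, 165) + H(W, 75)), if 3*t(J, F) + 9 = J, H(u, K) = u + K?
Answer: sqrt(921)/3 ≈ 10.116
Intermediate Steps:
W = 0
H(u, K) = K + u
t(J, F) = -3 + J/3
sqrt(t(91, 165) + H(W, 75)) = sqrt((-3 + (1/3)*91) + (75 + 0)) = sqrt((-3 + 91/3) + 75) = sqrt(82/3 + 75) = sqrt(307/3) = sqrt(921)/3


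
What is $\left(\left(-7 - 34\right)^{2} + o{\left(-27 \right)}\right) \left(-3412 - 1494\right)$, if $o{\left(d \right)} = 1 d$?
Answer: $-8114524$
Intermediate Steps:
$o{\left(d \right)} = d$
$\left(\left(-7 - 34\right)^{2} + o{\left(-27 \right)}\right) \left(-3412 - 1494\right) = \left(\left(-7 - 34\right)^{2} - 27\right) \left(-3412 - 1494\right) = \left(\left(-41\right)^{2} - 27\right) \left(-4906\right) = \left(1681 - 27\right) \left(-4906\right) = 1654 \left(-4906\right) = -8114524$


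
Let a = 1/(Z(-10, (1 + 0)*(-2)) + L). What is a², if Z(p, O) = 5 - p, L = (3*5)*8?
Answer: 1/18225 ≈ 5.4870e-5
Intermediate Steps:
L = 120 (L = 15*8 = 120)
a = 1/135 (a = 1/((5 - 1*(-10)) + 120) = 1/((5 + 10) + 120) = 1/(15 + 120) = 1/135 ≈ 0.0074074)
a² = (1/135)² = 1/18225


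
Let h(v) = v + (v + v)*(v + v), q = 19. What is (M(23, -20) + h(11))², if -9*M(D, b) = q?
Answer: 19678096/81 ≈ 2.4294e+5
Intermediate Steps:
M(D, b) = -19/9 (M(D, b) = -⅑*19 = -19/9)
h(v) = v + 4*v² (h(v) = v + (2*v)*(2*v) = v + 4*v²)
(M(23, -20) + h(11))² = (-19/9 + 11*(1 + 4*11))² = (-19/9 + 11*(1 + 44))² = (-19/9 + 11*45)² = (-19/9 + 495)² = (4436/9)² = 19678096/81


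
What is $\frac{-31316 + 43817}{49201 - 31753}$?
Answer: $\frac{4167}{5816} \approx 0.71647$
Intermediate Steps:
$\frac{-31316 + 43817}{49201 - 31753} = \frac{12501}{17448} = 12501 \cdot \frac{1}{17448} = \frac{4167}{5816}$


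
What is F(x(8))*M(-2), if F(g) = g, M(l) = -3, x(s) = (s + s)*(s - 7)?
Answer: -48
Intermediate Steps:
x(s) = 2*s*(-7 + s) (x(s) = (2*s)*(-7 + s) = 2*s*(-7 + s))
F(x(8))*M(-2) = (2*8*(-7 + 8))*(-3) = (2*8*1)*(-3) = 16*(-3) = -48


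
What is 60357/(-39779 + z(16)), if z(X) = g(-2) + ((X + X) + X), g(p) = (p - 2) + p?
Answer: -60357/39737 ≈ -1.5189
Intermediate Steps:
g(p) = -2 + 2*p (g(p) = (-2 + p) + p = -2 + 2*p)
z(X) = -6 + 3*X (z(X) = (-2 + 2*(-2)) + ((X + X) + X) = (-2 - 4) + (2*X + X) = -6 + 3*X)
60357/(-39779 + z(16)) = 60357/(-39779 + (-6 + 3*16)) = 60357/(-39779 + (-6 + 48)) = 60357/(-39779 + 42) = 60357/(-39737) = 60357*(-1/39737) = -60357/39737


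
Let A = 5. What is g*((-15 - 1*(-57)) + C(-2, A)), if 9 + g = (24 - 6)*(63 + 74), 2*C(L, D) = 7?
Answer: 223587/2 ≈ 1.1179e+5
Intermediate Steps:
C(L, D) = 7/2 (C(L, D) = (1/2)*7 = 7/2)
g = 2457 (g = -9 + (24 - 6)*(63 + 74) = -9 + 18*137 = -9 + 2466 = 2457)
g*((-15 - 1*(-57)) + C(-2, A)) = 2457*((-15 - 1*(-57)) + 7/2) = 2457*((-15 + 57) + 7/2) = 2457*(42 + 7/2) = 2457*(91/2) = 223587/2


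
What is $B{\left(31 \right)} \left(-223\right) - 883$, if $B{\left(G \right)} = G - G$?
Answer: $-883$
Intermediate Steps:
$B{\left(G \right)} = 0$
$B{\left(31 \right)} \left(-223\right) - 883 = 0 \left(-223\right) - 883 = 0 - 883 = -883$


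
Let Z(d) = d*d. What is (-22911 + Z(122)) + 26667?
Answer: 18640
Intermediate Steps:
Z(d) = d²
(-22911 + Z(122)) + 26667 = (-22911 + 122²) + 26667 = (-22911 + 14884) + 26667 = -8027 + 26667 = 18640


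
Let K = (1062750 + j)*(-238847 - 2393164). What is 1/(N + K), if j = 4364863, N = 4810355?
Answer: -1/14285532309388 ≈ -7.0001e-14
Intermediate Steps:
K = -14285537119743 (K = (1062750 + 4364863)*(-238847 - 2393164) = 5427613*(-2632011) = -14285537119743)
1/(N + K) = 1/(4810355 - 14285537119743) = 1/(-14285532309388) = -1/14285532309388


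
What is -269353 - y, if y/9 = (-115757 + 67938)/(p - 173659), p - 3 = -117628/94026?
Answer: -2199058081394549/8164148342 ≈ -2.6936e+5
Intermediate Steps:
p = 82225/47013 (p = 3 - 117628/94026 = 3 - 117628*1/94026 = 3 - 58814/47013 = 82225/47013 ≈ 1.7490)
y = 20233031823/8164148342 (y = 9*((-115757 + 67938)/(82225/47013 - 173659)) = 9*(-47819/(-8164148342/47013)) = 9*(-47819*(-47013/8164148342)) = 9*(2248114647/8164148342) = 20233031823/8164148342 ≈ 2.4783)
-269353 - y = -269353 - 1*20233031823/8164148342 = -269353 - 20233031823/8164148342 = -2199058081394549/8164148342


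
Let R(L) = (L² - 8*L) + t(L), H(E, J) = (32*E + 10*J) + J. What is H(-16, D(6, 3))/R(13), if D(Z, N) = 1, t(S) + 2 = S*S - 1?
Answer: -167/77 ≈ -2.1688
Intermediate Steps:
t(S) = -3 + S² (t(S) = -2 + (S*S - 1) = -2 + (S² - 1) = -2 + (-1 + S²) = -3 + S²)
H(E, J) = 11*J + 32*E (H(E, J) = (10*J + 32*E) + J = 11*J + 32*E)
R(L) = -3 - 8*L + 2*L² (R(L) = (L² - 8*L) + (-3 + L²) = -3 - 8*L + 2*L²)
H(-16, D(6, 3))/R(13) = (11*1 + 32*(-16))/(-3 - 8*13 + 2*13²) = (11 - 512)/(-3 - 104 + 2*169) = -501/(-3 - 104 + 338) = -501/231 = -501*1/231 = -167/77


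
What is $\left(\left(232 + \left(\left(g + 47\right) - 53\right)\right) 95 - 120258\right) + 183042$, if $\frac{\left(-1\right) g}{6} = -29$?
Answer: $100784$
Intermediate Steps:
$g = 174$ ($g = \left(-6\right) \left(-29\right) = 174$)
$\left(\left(232 + \left(\left(g + 47\right) - 53\right)\right) 95 - 120258\right) + 183042 = \left(\left(232 + \left(\left(174 + 47\right) - 53\right)\right) 95 - 120258\right) + 183042 = \left(\left(232 + \left(221 - 53\right)\right) 95 - 120258\right) + 183042 = \left(\left(232 + 168\right) 95 - 120258\right) + 183042 = \left(400 \cdot 95 - 120258\right) + 183042 = \left(38000 - 120258\right) + 183042 = -82258 + 183042 = 100784$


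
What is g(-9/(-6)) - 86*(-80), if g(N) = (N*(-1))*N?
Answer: 27511/4 ≈ 6877.8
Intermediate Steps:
g(N) = -N² (g(N) = (-N)*N = -N²)
g(-9/(-6)) - 86*(-80) = -(-9/(-6))² - 86*(-80) = -(-9*(-⅙))² + 6880 = -(3/2)² + 6880 = -1*9/4 + 6880 = -9/4 + 6880 = 27511/4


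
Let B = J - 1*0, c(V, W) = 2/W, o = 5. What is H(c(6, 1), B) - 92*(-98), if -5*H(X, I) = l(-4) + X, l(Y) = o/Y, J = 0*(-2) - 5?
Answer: 180317/20 ≈ 9015.8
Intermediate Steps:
J = -5 (J = 0 - 5 = -5)
B = -5 (B = -5 - 1*0 = -5 + 0 = -5)
l(Y) = 5/Y
H(X, I) = ¼ - X/5 (H(X, I) = -(5/(-4) + X)/5 = -(5*(-¼) + X)/5 = -(-5/4 + X)/5 = ¼ - X/5)
H(c(6, 1), B) - 92*(-98) = (¼ - 2/(5*1)) - 92*(-98) = (¼ - 2/5) + 9016 = (¼ - ⅕*2) + 9016 = (¼ - ⅖) + 9016 = -3/20 + 9016 = 180317/20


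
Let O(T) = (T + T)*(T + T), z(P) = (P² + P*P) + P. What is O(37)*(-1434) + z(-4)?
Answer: -7852556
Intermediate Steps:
z(P) = P + 2*P² (z(P) = (P² + P²) + P = 2*P² + P = P + 2*P²)
O(T) = 4*T² (O(T) = (2*T)*(2*T) = 4*T²)
O(37)*(-1434) + z(-4) = (4*37²)*(-1434) - 4*(1 + 2*(-4)) = (4*1369)*(-1434) - 4*(1 - 8) = 5476*(-1434) - 4*(-7) = -7852584 + 28 = -7852556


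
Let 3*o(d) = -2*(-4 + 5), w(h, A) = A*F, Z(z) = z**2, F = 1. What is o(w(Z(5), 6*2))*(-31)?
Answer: 62/3 ≈ 20.667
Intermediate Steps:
w(h, A) = A (w(h, A) = A*1 = A)
o(d) = -2/3 (o(d) = (-2*(-4 + 5))/3 = (-2*1)/3 = (1/3)*(-2) = -2/3)
o(w(Z(5), 6*2))*(-31) = -2/3*(-31) = 62/3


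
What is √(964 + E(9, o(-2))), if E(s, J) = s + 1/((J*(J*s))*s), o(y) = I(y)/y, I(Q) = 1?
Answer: √78817/9 ≈ 31.194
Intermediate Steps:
o(y) = 1/y
E(s, J) = s + 1/(J²*s²) (E(s, J) = s + 1/((s*J²)*s) = s + 1/(J²*s²))
√(964 + E(9, o(-2))) = √(964 + (9 + 1/((1/(-2))²*9²))) = √(964 + (9 + (1/81)/(-½)²)) = √(964 + (9 + 4*(1/81))) = √(964 + (9 + 4/81)) = √(964 + 733/81) = √(78817/81) = √78817/9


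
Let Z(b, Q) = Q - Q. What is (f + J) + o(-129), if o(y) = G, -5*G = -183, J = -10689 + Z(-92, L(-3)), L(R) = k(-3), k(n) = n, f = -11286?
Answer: -109692/5 ≈ -21938.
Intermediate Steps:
L(R) = -3
Z(b, Q) = 0
J = -10689 (J = -10689 + 0 = -10689)
G = 183/5 (G = -1/5*(-183) = 183/5 ≈ 36.600)
o(y) = 183/5
(f + J) + o(-129) = (-11286 - 10689) + 183/5 = -21975 + 183/5 = -109692/5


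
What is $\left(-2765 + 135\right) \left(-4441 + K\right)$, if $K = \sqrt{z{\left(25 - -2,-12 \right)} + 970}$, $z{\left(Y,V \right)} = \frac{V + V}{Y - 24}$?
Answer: $11679830 - 2630 \sqrt{962} \approx 1.1598 \cdot 10^{7}$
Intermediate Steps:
$z{\left(Y,V \right)} = \frac{2 V}{-24 + Y}$
$K = \sqrt{962}$ ($K = \sqrt{2 \left(-12\right) \frac{1}{-24 + \left(25 - -2\right)} + 970} = \sqrt{2 \left(-12\right) \frac{1}{-24 + \left(25 + 2\right)} + 970} = \sqrt{2 \left(-12\right) \frac{1}{-24 + 27} + 970} = \sqrt{2 \left(-12\right) \frac{1}{3} + 970} = \sqrt{-8 + 970} = \sqrt{962} \approx 31.016$)
$\left(-2765 + 135\right) \left(-4441 + K\right) = \left(-2765 + 135\right) \left(-4441 + \sqrt{962}\right) = - 2630 \left(-4441 + \sqrt{962}\right) = 11679830 - 2630 \sqrt{962}$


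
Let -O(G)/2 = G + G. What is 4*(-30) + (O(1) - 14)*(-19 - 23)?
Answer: 636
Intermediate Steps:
O(G) = -4*G (O(G) = -2*(G + G) = -4*G)
4*(-30) + (O(1) - 14)*(-19 - 23) = 4*(-30) + (-4*1 - 14)*(-19 - 23) = -120 + (-4 - 14)*(-42) = -120 - 18*(-42) = -120 + 756 = 636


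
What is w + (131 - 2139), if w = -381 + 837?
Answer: -1552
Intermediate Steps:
w = 456
w + (131 - 2139) = 456 + (131 - 2139) = 456 - 2008 = -1552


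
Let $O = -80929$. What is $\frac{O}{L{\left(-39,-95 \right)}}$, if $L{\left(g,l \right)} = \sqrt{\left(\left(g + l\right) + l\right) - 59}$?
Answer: $\frac{80929 i \sqrt{2}}{24} \approx 4768.8 i$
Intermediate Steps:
$L{\left(g,l \right)} = \sqrt{-59 + g + 2 l}$ ($L{\left(g,l \right)} = \sqrt{\left(g + 2 l\right) - 59} = \sqrt{-59 + g + 2 l}$)
$\frac{O}{L{\left(-39,-95 \right)}} = - \frac{80929}{\sqrt{-59 - 39 + 2 \left(-95\right)}} = - \frac{80929}{\sqrt{-59 - 39 - 190}} = - \frac{80929}{\sqrt{-288}} = - \frac{80929}{12 i \sqrt{2}} = - 80929 \left(- \frac{i \sqrt{2}}{24}\right) = \frac{80929 i \sqrt{2}}{24}$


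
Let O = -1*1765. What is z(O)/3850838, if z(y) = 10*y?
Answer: -8825/1925419 ≈ -0.0045834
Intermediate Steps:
O = -1765
z(O)/3850838 = (10*(-1765))/3850838 = -17650*1/3850838 = -8825/1925419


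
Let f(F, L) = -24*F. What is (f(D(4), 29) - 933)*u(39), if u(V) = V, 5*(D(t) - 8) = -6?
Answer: -213759/5 ≈ -42752.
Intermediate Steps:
D(t) = 34/5 (D(t) = 8 + (1/5)*(-6) = 8 - 6/5 = 34/5)
(f(D(4), 29) - 933)*u(39) = (-24*34/5 - 933)*39 = (-816/5 - 933)*39 = -5481/5*39 = -213759/5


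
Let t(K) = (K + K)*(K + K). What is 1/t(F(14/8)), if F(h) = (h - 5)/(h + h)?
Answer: 49/169 ≈ 0.28994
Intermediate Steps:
F(h) = (-5 + h)/(2*h) (F(h) = (-5 + h)/((2*h)) = (-5 + h)*(1/(2*h)) = (-5 + h)/(2*h))
t(K) = 4*K² (t(K) = (2*K)*(2*K) = 4*K²)
1/t(F(14/8)) = 1/(4*((-5 + 14/8)/(2*((14/8))))²) = 1/(4*((-5 + 14*(⅛))/(2*((14*(⅛)))))²) = 1/(4*((-5 + 7/4)/(2*(7/4)))²) = 1/(4*((½)*(4/7)*(-13/4))²) = 1/(4*(-13/14)²) = 1/(4*(169/196)) = 1/(169/49) = 49/169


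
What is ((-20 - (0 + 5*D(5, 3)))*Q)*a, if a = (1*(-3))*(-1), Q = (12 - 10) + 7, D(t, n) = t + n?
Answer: -1620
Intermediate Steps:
D(t, n) = n + t
Q = 9 (Q = 2 + 7 = 9)
a = 3 (a = -3*(-1) = 3)
((-20 - (0 + 5*D(5, 3)))*Q)*a = ((-20 - (0 + 5*(3 + 5)))*9)*3 = ((-20 - (0 + 5*8))*9)*3 = ((-20 - (0 + 40))*9)*3 = ((-20 - 1*40)*9)*3 = ((-20 - 40)*9)*3 = -60*9*3 = -540*3 = -1620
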